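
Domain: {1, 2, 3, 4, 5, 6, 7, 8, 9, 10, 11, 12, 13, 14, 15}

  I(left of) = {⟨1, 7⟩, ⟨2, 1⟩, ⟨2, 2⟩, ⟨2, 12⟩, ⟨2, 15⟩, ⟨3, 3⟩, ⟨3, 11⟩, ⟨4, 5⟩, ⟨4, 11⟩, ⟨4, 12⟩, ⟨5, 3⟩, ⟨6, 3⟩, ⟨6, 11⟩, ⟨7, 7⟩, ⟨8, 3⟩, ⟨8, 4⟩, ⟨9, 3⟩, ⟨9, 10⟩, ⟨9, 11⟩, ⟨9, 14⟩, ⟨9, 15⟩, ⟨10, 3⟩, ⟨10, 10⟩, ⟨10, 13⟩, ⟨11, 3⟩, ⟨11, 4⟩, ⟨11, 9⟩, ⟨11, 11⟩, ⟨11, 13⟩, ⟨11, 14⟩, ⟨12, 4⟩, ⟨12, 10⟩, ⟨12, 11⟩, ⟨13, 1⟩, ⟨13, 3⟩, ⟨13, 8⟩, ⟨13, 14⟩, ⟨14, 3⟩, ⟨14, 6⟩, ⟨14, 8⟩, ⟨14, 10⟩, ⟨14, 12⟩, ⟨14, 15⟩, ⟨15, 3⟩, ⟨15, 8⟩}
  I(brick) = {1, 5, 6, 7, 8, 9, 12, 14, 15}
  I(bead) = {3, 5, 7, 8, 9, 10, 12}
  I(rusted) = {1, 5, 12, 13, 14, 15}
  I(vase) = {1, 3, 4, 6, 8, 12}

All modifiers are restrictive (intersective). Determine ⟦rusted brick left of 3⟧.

{5, 14, 15}

⟦left of 3⟧ = {x : ⟨x, 3⟩ ∈ ⟦left of⟧} = {3, 5, 6, 8, 9, 10, 11, 13, 14, 15}
⟦brick⟧ = {1, 5, 6, 7, 8, 9, 12, 14, 15}
… ∩ ⟦left of 3⟧ = {1, 5, 6, 7, 8, 9, 12, 14, 15} ∩ {3, 5, 6, 8, 9, 10, 11, 13, 14, 15} = {5, 6, 8, 9, 14, 15}
… ∩ ⟦rusted⟧ = {5, 6, 8, 9, 14, 15} ∩ {1, 5, 12, 13, 14, 15} = {5, 14, 15}
So ⟦rusted brick left of 3⟧ = {5, 14, 15}.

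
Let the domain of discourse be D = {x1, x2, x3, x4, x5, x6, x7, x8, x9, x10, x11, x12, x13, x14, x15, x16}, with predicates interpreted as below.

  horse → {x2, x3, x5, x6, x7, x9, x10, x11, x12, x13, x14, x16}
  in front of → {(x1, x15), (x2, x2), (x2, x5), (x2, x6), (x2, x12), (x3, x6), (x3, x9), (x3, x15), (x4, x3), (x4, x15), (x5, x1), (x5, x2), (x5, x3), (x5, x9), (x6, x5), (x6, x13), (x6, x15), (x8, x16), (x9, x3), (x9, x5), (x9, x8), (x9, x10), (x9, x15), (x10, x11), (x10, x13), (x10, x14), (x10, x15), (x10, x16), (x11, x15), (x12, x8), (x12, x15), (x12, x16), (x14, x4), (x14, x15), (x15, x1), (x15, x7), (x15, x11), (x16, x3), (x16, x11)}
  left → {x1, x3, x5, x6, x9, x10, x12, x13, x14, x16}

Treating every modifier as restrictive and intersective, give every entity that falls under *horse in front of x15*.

⟦in front of x15⟧ = {x : ⟨x, x15⟩ ∈ ⟦in front of⟧} = {x1, x3, x4, x6, x9, x10, x11, x12, x14}
⟦horse⟧ = {x2, x3, x5, x6, x7, x9, x10, x11, x12, x13, x14, x16}
… ∩ ⟦in front of x15⟧ = {x2, x3, x5, x6, x7, x9, x10, x11, x12, x13, x14, x16} ∩ {x1, x3, x4, x6, x9, x10, x11, x12, x14} = {x3, x6, x9, x10, x11, x12, x14}
So ⟦horse in front of x15⟧ = {x3, x6, x9, x10, x11, x12, x14}.

{x3, x6, x9, x10, x11, x12, x14}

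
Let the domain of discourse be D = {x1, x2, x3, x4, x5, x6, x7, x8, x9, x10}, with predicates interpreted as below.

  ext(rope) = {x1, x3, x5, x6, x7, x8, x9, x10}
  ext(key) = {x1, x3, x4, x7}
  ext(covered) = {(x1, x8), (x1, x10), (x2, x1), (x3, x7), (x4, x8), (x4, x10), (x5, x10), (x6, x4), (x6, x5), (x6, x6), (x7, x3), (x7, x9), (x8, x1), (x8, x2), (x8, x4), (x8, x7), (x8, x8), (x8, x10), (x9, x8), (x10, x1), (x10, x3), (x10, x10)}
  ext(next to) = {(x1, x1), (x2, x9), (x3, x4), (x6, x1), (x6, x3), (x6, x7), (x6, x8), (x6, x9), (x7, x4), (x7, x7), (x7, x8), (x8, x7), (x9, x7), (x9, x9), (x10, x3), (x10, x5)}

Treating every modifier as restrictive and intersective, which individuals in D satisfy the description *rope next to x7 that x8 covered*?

⟦next to x7⟧ = {x : ⟨x, x7⟩ ∈ ⟦next to⟧} = {x6, x7, x8, x9}
⟦that x8 covered⟧ = {x : ⟨x8, x⟩ ∈ ⟦covered⟧} = {x1, x2, x4, x7, x8, x10}
⟦rope⟧ = {x1, x3, x5, x6, x7, x8, x9, x10}
… ∩ ⟦next to x7⟧ = {x1, x3, x5, x6, x7, x8, x9, x10} ∩ {x6, x7, x8, x9} = {x6, x7, x8, x9}
… ∩ ⟦that x8 covered⟧ = {x6, x7, x8, x9} ∩ {x1, x2, x4, x7, x8, x10} = {x7, x8}
So ⟦rope next to x7 that x8 covered⟧ = {x7, x8}.

{x7, x8}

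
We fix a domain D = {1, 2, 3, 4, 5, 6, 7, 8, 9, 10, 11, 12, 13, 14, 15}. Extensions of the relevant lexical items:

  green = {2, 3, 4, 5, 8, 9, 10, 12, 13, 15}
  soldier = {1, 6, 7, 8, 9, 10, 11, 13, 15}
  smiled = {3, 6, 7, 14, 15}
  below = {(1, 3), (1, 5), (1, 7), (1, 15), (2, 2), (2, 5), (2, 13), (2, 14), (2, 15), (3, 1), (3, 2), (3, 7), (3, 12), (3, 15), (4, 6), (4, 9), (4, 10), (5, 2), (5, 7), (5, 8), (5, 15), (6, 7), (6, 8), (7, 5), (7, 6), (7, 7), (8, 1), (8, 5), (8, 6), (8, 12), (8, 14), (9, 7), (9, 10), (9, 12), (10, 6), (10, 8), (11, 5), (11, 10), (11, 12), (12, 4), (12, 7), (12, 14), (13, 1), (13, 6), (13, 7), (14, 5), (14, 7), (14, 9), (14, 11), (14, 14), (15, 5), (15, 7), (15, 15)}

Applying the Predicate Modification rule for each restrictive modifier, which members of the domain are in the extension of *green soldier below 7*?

{9, 13, 15}

⟦below 7⟧ = {x : ⟨x, 7⟩ ∈ ⟦below⟧} = {1, 3, 5, 6, 7, 9, 12, 13, 14, 15}
⟦soldier⟧ = {1, 6, 7, 8, 9, 10, 11, 13, 15}
… ∩ ⟦below 7⟧ = {1, 6, 7, 8, 9, 10, 11, 13, 15} ∩ {1, 3, 5, 6, 7, 9, 12, 13, 14, 15} = {1, 6, 7, 9, 13, 15}
… ∩ ⟦green⟧ = {1, 6, 7, 9, 13, 15} ∩ {2, 3, 4, 5, 8, 9, 10, 12, 13, 15} = {9, 13, 15}
So ⟦green soldier below 7⟧ = {9, 13, 15}.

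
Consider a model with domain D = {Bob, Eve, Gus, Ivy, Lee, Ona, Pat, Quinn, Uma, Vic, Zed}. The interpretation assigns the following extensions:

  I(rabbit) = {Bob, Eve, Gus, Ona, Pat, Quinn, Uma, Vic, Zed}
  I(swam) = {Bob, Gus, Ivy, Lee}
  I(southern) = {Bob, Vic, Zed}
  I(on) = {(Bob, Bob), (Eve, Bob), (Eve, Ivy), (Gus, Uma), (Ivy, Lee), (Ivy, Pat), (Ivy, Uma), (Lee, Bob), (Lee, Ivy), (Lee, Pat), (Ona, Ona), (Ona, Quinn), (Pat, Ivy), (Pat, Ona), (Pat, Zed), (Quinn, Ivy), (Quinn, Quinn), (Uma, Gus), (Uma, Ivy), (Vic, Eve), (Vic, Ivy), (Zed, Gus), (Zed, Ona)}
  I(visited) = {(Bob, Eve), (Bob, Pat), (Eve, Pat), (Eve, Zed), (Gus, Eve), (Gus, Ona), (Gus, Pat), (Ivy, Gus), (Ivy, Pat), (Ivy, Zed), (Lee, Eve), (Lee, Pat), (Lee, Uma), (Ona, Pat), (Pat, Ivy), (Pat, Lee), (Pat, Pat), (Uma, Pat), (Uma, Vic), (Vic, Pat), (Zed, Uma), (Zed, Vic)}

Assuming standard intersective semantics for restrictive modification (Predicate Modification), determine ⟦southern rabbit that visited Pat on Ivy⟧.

⟦that visited Pat⟧ = {x : ⟨x, Pat⟩ ∈ ⟦visited⟧} = {Bob, Eve, Gus, Ivy, Lee, Ona, Pat, Uma, Vic}
⟦on Ivy⟧ = {x : ⟨x, Ivy⟩ ∈ ⟦on⟧} = {Eve, Lee, Pat, Quinn, Uma, Vic}
⟦rabbit⟧ = {Bob, Eve, Gus, Ona, Pat, Quinn, Uma, Vic, Zed}
… ∩ ⟦that visited Pat⟧ = {Bob, Eve, Gus, Ona, Pat, Quinn, Uma, Vic, Zed} ∩ {Bob, Eve, Gus, Ivy, Lee, Ona, Pat, Uma, Vic} = {Bob, Eve, Gus, Ona, Pat, Uma, Vic}
… ∩ ⟦on Ivy⟧ = {Bob, Eve, Gus, Ona, Pat, Uma, Vic} ∩ {Eve, Lee, Pat, Quinn, Uma, Vic} = {Eve, Pat, Uma, Vic}
… ∩ ⟦southern⟧ = {Eve, Pat, Uma, Vic} ∩ {Bob, Vic, Zed} = {Vic}
So ⟦southern rabbit that visited Pat on Ivy⟧ = {Vic}.

{Vic}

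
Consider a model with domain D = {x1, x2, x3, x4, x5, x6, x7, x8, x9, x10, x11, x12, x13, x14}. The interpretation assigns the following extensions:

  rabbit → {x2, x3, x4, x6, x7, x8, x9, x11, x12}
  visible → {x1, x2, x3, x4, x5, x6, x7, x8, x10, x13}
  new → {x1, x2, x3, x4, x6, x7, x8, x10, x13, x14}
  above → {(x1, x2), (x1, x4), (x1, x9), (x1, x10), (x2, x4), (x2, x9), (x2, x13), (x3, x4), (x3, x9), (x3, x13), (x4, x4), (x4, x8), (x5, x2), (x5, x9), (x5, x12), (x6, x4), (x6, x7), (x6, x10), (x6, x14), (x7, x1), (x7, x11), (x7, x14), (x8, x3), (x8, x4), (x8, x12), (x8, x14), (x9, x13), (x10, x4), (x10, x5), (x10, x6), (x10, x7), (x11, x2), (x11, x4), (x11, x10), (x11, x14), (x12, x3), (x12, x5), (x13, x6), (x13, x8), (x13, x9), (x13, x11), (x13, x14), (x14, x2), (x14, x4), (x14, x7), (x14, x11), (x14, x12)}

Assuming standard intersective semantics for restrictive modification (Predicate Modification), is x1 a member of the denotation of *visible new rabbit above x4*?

no

⟦above x4⟧ = {x : ⟨x, x4⟩ ∈ ⟦above⟧} = {x1, x2, x3, x4, x6, x8, x10, x11, x14}
⟦rabbit⟧ = {x2, x3, x4, x6, x7, x8, x9, x11, x12}
… ∩ ⟦above x4⟧ = {x2, x3, x4, x6, x7, x8, x9, x11, x12} ∩ {x1, x2, x3, x4, x6, x8, x10, x11, x14} = {x2, x3, x4, x6, x8, x11}
… ∩ ⟦visible⟧ = {x2, x3, x4, x6, x8, x11} ∩ {x1, x2, x3, x4, x5, x6, x7, x8, x10, x13} = {x2, x3, x4, x6, x8}
… ∩ ⟦new⟧ = {x2, x3, x4, x6, x8} ∩ {x1, x2, x3, x4, x6, x7, x8, x10, x13, x14} = {x2, x3, x4, x6, x8}
⟦visible new rabbit above x4⟧ = {x2, x3, x4, x6, x8}; x1 ∉ this set.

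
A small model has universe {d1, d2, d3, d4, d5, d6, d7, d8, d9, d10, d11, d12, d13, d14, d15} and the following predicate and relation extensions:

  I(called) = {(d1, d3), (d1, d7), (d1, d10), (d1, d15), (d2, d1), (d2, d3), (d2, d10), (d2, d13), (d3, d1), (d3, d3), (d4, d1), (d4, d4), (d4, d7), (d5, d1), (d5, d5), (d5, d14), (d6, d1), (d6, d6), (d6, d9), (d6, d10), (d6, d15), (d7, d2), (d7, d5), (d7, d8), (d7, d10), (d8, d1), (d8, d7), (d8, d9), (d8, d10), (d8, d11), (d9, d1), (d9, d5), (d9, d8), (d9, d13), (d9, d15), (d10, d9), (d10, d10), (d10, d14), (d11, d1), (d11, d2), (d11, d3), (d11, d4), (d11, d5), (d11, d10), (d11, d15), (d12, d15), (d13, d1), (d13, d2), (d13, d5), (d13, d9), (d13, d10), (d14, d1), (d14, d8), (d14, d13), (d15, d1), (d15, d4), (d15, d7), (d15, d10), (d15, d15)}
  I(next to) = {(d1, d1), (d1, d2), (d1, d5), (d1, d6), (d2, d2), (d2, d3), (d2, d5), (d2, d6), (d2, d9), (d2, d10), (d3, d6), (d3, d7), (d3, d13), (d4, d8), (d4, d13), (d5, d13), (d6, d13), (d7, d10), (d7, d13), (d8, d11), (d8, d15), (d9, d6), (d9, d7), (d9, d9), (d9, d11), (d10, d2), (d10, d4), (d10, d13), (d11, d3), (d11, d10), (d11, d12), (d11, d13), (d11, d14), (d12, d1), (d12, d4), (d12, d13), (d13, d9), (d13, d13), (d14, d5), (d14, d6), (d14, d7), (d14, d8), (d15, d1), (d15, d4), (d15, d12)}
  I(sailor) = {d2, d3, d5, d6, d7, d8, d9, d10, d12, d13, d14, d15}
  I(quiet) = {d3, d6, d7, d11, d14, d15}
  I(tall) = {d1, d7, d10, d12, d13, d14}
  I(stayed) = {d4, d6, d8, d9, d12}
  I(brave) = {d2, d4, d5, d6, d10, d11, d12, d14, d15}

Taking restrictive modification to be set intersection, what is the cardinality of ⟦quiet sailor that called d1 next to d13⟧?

2

⟦that called d1⟧ = {x : ⟨x, d1⟩ ∈ ⟦called⟧} = {d2, d3, d4, d5, d6, d8, d9, d11, d13, d14, d15}
⟦next to d13⟧ = {x : ⟨x, d13⟩ ∈ ⟦next to⟧} = {d3, d4, d5, d6, d7, d10, d11, d12, d13}
⟦sailor⟧ = {d2, d3, d5, d6, d7, d8, d9, d10, d12, d13, d14, d15}
… ∩ ⟦that called d1⟧ = {d2, d3, d5, d6, d7, d8, d9, d10, d12, d13, d14, d15} ∩ {d2, d3, d4, d5, d6, d8, d9, d11, d13, d14, d15} = {d2, d3, d5, d6, d8, d9, d13, d14, d15}
… ∩ ⟦next to d13⟧ = {d2, d3, d5, d6, d8, d9, d13, d14, d15} ∩ {d3, d4, d5, d6, d7, d10, d11, d12, d13} = {d3, d5, d6, d13}
… ∩ ⟦quiet⟧ = {d3, d5, d6, d13} ∩ {d3, d6, d7, d11, d14, d15} = {d3, d6}
⟦quiet sailor that called d1 next to d13⟧ = {d3, d6}, so the cardinality is 2.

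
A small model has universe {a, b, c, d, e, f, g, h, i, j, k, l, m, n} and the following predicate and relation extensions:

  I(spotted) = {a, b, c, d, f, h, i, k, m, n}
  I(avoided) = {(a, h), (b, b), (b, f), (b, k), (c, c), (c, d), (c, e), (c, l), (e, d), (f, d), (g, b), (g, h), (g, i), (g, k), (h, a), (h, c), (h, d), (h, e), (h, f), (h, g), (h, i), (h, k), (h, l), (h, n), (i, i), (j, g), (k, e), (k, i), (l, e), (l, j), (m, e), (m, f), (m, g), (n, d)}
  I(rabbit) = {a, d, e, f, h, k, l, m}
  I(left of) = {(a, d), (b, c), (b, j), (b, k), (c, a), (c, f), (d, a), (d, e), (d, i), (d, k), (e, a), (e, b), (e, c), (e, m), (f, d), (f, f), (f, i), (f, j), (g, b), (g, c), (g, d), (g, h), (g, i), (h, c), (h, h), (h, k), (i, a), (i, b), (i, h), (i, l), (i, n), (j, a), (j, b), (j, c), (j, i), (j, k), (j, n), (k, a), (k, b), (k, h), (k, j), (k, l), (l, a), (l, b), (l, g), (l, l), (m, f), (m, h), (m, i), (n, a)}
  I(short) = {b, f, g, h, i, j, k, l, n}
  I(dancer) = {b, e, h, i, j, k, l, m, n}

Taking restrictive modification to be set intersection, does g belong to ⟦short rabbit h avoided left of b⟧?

⟦h avoided⟧ = {x : ⟨h, x⟩ ∈ ⟦avoided⟧} = {a, c, d, e, f, g, i, k, l, n}
⟦left of b⟧ = {x : ⟨x, b⟩ ∈ ⟦left of⟧} = {e, g, i, j, k, l}
⟦rabbit⟧ = {a, d, e, f, h, k, l, m}
… ∩ ⟦h avoided⟧ = {a, d, e, f, h, k, l, m} ∩ {a, c, d, e, f, g, i, k, l, n} = {a, d, e, f, k, l}
… ∩ ⟦left of b⟧ = {a, d, e, f, k, l} ∩ {e, g, i, j, k, l} = {e, k, l}
… ∩ ⟦short⟧ = {e, k, l} ∩ {b, f, g, h, i, j, k, l, n} = {k, l}
⟦short rabbit h avoided left of b⟧ = {k, l}; g ∉ this set.

no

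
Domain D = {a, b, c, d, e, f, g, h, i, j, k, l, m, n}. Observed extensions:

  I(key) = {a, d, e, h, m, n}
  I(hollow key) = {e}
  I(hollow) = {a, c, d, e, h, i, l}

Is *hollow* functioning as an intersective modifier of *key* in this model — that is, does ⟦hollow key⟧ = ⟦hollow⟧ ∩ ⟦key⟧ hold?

⟦hollow⟧ ∩ ⟦key⟧ = {a, c, d, e, h, i, l} ∩ {a, d, e, h, m, n} = {a, d, e, h}
Observed ⟦hollow key⟧ = {e}.
These differ, so the modifier is not intersective in this model.

no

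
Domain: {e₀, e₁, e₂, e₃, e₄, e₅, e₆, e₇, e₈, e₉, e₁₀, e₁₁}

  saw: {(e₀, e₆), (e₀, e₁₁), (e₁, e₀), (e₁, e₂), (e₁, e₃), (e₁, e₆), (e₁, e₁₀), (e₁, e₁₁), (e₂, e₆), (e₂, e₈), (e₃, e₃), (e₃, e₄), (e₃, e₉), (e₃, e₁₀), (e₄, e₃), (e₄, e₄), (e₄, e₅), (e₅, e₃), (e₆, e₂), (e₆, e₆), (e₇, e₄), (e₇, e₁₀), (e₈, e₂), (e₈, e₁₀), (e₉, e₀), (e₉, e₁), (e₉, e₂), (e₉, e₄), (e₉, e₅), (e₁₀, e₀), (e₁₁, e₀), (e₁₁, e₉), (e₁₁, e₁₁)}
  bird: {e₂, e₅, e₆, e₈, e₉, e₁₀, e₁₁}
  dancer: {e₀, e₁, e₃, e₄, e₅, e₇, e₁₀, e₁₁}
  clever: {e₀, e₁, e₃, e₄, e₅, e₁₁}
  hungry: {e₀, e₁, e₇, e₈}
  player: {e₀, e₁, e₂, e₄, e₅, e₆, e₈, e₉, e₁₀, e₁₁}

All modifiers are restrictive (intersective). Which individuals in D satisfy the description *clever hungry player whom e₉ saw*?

{e₀, e₁}

⟦whom e₉ saw⟧ = {x : ⟨e₉, x⟩ ∈ ⟦saw⟧} = {e₀, e₁, e₂, e₄, e₅}
⟦player⟧ = {e₀, e₁, e₂, e₄, e₅, e₆, e₈, e₉, e₁₀, e₁₁}
… ∩ ⟦whom e₉ saw⟧ = {e₀, e₁, e₂, e₄, e₅, e₆, e₈, e₉, e₁₀, e₁₁} ∩ {e₀, e₁, e₂, e₄, e₅} = {e₀, e₁, e₂, e₄, e₅}
… ∩ ⟦clever⟧ = {e₀, e₁, e₂, e₄, e₅} ∩ {e₀, e₁, e₃, e₄, e₅, e₁₁} = {e₀, e₁, e₄, e₅}
… ∩ ⟦hungry⟧ = {e₀, e₁, e₄, e₅} ∩ {e₀, e₁, e₇, e₈} = {e₀, e₁}
So ⟦clever hungry player whom e₉ saw⟧ = {e₀, e₁}.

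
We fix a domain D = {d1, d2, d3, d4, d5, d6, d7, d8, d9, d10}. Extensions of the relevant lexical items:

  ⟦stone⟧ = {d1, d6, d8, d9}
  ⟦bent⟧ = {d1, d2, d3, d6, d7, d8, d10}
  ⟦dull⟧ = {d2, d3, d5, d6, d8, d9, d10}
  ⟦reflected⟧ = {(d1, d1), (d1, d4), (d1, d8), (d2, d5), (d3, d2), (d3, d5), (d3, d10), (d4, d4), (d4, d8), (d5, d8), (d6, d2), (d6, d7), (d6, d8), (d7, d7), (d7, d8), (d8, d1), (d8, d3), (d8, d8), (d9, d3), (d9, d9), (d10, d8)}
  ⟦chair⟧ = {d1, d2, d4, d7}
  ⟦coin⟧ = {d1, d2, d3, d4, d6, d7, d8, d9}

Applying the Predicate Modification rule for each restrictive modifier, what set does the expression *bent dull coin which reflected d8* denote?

⟦which reflected d8⟧ = {x : ⟨x, d8⟩ ∈ ⟦reflected⟧} = {d1, d4, d5, d6, d7, d8, d10}
⟦coin⟧ = {d1, d2, d3, d4, d6, d7, d8, d9}
… ∩ ⟦which reflected d8⟧ = {d1, d2, d3, d4, d6, d7, d8, d9} ∩ {d1, d4, d5, d6, d7, d8, d10} = {d1, d4, d6, d7, d8}
… ∩ ⟦bent⟧ = {d1, d4, d6, d7, d8} ∩ {d1, d2, d3, d6, d7, d8, d10} = {d1, d6, d7, d8}
… ∩ ⟦dull⟧ = {d1, d6, d7, d8} ∩ {d2, d3, d5, d6, d8, d9, d10} = {d6, d8}
So ⟦bent dull coin which reflected d8⟧ = {d6, d8}.

{d6, d8}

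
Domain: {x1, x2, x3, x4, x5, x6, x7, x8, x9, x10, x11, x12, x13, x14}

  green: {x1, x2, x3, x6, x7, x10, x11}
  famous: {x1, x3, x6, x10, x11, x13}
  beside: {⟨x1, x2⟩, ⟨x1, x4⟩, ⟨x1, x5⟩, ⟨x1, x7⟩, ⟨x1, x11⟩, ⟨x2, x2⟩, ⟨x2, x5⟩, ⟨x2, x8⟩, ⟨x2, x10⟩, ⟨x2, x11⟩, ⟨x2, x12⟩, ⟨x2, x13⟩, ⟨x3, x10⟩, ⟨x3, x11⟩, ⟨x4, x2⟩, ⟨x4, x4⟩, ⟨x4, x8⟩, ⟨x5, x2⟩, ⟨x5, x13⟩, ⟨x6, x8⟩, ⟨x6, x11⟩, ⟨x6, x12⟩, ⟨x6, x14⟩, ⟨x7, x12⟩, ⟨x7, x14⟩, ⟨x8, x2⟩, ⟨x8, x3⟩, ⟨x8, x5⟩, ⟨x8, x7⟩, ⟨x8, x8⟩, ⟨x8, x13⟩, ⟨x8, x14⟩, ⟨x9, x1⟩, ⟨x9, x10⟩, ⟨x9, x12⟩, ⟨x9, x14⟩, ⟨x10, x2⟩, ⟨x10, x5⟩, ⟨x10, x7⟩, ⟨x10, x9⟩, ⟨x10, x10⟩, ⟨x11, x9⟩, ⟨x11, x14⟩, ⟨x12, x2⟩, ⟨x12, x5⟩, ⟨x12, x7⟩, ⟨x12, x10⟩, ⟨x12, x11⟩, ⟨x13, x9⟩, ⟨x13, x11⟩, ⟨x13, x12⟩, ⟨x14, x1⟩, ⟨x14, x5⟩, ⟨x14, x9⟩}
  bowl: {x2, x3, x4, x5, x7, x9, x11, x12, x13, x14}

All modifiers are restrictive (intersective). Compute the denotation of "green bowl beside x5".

⟦beside x5⟧ = {x : ⟨x, x5⟩ ∈ ⟦beside⟧} = {x1, x2, x8, x10, x12, x14}
⟦bowl⟧ = {x2, x3, x4, x5, x7, x9, x11, x12, x13, x14}
… ∩ ⟦beside x5⟧ = {x2, x3, x4, x5, x7, x9, x11, x12, x13, x14} ∩ {x1, x2, x8, x10, x12, x14} = {x2, x12, x14}
… ∩ ⟦green⟧ = {x2, x12, x14} ∩ {x1, x2, x3, x6, x7, x10, x11} = {x2}
So ⟦green bowl beside x5⟧ = {x2}.

{x2}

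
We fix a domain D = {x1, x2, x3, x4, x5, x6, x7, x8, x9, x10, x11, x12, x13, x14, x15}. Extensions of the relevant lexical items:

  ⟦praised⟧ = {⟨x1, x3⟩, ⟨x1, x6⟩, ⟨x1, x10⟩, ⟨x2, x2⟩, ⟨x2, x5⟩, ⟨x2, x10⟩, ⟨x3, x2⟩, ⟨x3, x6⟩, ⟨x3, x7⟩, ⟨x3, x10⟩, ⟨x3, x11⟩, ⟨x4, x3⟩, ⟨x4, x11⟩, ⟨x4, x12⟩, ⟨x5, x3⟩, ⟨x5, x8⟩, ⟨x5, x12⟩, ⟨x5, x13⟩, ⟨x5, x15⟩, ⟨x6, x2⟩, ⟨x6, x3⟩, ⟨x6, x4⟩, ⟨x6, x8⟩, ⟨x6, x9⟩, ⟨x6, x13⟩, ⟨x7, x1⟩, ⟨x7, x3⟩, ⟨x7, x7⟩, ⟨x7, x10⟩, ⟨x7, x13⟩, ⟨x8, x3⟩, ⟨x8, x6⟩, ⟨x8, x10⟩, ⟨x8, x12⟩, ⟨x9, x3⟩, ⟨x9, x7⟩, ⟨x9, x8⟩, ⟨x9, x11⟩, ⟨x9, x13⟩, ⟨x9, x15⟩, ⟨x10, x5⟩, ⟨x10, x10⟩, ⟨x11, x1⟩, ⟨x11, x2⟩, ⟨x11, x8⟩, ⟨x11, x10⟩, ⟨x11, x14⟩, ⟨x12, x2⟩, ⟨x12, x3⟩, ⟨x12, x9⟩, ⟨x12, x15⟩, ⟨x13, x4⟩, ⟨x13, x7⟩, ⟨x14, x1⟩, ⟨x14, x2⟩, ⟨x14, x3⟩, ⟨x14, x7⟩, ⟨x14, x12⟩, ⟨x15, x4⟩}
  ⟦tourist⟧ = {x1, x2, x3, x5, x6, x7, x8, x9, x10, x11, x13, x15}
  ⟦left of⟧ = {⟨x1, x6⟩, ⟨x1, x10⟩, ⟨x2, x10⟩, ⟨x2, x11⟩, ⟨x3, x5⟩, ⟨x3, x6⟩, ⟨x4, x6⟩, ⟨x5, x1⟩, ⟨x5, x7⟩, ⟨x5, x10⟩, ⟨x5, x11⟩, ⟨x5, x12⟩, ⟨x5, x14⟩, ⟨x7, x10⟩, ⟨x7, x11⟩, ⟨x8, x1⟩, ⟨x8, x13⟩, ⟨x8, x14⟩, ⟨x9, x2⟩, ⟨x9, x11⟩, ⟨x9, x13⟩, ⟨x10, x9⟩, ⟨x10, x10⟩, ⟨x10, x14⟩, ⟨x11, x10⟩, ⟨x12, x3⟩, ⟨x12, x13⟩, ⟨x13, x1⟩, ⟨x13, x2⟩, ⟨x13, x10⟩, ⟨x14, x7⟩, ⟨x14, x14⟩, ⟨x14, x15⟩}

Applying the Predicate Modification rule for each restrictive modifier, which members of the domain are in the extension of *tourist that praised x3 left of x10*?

{x1, x5, x7}

⟦that praised x3⟧ = {x : ⟨x, x3⟩ ∈ ⟦praised⟧} = {x1, x4, x5, x6, x7, x8, x9, x12, x14}
⟦left of x10⟧ = {x : ⟨x, x10⟩ ∈ ⟦left of⟧} = {x1, x2, x5, x7, x10, x11, x13}
⟦tourist⟧ = {x1, x2, x3, x5, x6, x7, x8, x9, x10, x11, x13, x15}
… ∩ ⟦that praised x3⟧ = {x1, x2, x3, x5, x6, x7, x8, x9, x10, x11, x13, x15} ∩ {x1, x4, x5, x6, x7, x8, x9, x12, x14} = {x1, x5, x6, x7, x8, x9}
… ∩ ⟦left of x10⟧ = {x1, x5, x6, x7, x8, x9} ∩ {x1, x2, x5, x7, x10, x11, x13} = {x1, x5, x7}
So ⟦tourist that praised x3 left of x10⟧ = {x1, x5, x7}.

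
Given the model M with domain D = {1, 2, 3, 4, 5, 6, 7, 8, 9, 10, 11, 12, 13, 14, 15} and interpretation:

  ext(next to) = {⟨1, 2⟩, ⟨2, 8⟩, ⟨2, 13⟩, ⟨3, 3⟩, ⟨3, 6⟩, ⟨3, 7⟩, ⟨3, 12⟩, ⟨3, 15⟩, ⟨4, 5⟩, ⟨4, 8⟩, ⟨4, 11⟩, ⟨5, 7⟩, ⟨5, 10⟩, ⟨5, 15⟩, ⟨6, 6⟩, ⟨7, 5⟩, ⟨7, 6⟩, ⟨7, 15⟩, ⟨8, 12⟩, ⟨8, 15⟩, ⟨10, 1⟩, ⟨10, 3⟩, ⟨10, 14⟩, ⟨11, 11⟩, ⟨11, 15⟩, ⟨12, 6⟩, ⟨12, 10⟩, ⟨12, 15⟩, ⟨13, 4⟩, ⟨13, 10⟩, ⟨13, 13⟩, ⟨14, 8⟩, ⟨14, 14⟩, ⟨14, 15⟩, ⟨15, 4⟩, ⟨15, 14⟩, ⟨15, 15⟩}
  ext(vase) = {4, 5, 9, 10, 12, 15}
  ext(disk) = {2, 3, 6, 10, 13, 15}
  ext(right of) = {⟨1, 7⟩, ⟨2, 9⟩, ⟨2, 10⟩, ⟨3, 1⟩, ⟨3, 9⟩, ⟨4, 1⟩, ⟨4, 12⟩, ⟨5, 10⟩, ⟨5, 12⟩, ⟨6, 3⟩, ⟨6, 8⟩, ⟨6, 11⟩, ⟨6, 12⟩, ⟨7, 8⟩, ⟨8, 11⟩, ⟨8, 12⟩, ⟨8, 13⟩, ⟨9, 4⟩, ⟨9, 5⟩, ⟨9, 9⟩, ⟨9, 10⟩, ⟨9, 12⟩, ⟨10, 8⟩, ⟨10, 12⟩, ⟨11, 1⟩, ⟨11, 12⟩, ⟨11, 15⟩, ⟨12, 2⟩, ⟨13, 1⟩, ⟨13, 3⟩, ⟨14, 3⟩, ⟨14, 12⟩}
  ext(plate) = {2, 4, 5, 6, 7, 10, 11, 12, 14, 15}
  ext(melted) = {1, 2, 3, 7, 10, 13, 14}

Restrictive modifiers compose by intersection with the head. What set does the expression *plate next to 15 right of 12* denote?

⟦next to 15⟧ = {x : ⟨x, 15⟩ ∈ ⟦next to⟧} = {3, 5, 7, 8, 11, 12, 14, 15}
⟦right of 12⟧ = {x : ⟨x, 12⟩ ∈ ⟦right of⟧} = {4, 5, 6, 8, 9, 10, 11, 14}
⟦plate⟧ = {2, 4, 5, 6, 7, 10, 11, 12, 14, 15}
… ∩ ⟦next to 15⟧ = {2, 4, 5, 6, 7, 10, 11, 12, 14, 15} ∩ {3, 5, 7, 8, 11, 12, 14, 15} = {5, 7, 11, 12, 14, 15}
… ∩ ⟦right of 12⟧ = {5, 7, 11, 12, 14, 15} ∩ {4, 5, 6, 8, 9, 10, 11, 14} = {5, 11, 14}
So ⟦plate next to 15 right of 12⟧ = {5, 11, 14}.

{5, 11, 14}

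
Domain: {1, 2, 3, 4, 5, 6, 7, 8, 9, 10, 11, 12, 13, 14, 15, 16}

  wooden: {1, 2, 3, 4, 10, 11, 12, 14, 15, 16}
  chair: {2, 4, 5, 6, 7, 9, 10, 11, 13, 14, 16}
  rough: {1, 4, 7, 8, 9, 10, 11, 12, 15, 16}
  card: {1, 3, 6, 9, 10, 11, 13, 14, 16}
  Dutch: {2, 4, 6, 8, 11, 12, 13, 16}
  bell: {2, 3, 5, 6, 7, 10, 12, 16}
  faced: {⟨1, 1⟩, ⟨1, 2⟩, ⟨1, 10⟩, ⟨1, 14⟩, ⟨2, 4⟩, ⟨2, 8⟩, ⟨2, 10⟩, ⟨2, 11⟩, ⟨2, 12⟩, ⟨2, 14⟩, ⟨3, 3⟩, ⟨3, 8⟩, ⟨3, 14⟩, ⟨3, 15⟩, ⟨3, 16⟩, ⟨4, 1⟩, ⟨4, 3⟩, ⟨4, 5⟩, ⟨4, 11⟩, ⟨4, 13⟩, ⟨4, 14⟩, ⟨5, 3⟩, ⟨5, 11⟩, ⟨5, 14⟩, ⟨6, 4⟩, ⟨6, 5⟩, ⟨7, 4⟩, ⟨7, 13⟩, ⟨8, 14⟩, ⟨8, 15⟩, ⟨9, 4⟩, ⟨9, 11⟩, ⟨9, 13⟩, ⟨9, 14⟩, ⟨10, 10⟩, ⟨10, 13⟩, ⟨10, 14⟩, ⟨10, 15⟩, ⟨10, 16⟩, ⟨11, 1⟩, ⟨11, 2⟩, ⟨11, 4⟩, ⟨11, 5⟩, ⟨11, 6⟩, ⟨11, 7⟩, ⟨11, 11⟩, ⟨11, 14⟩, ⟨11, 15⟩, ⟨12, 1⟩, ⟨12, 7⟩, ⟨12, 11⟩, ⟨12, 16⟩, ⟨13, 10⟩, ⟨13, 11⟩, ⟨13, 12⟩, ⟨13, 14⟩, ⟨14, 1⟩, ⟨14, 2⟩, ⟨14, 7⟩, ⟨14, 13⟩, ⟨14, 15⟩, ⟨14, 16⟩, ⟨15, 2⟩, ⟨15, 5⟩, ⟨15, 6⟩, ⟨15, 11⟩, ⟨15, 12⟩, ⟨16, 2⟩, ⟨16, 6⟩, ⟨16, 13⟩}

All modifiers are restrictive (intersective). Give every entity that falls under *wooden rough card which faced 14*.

{1, 10, 11}

⟦which faced 14⟧ = {x : ⟨x, 14⟩ ∈ ⟦faced⟧} = {1, 2, 3, 4, 5, 8, 9, 10, 11, 13}
⟦card⟧ = {1, 3, 6, 9, 10, 11, 13, 14, 16}
… ∩ ⟦which faced 14⟧ = {1, 3, 6, 9, 10, 11, 13, 14, 16} ∩ {1, 2, 3, 4, 5, 8, 9, 10, 11, 13} = {1, 3, 9, 10, 11, 13}
… ∩ ⟦wooden⟧ = {1, 3, 9, 10, 11, 13} ∩ {1, 2, 3, 4, 10, 11, 12, 14, 15, 16} = {1, 3, 10, 11}
… ∩ ⟦rough⟧ = {1, 3, 10, 11} ∩ {1, 4, 7, 8, 9, 10, 11, 12, 15, 16} = {1, 10, 11}
So ⟦wooden rough card which faced 14⟧ = {1, 10, 11}.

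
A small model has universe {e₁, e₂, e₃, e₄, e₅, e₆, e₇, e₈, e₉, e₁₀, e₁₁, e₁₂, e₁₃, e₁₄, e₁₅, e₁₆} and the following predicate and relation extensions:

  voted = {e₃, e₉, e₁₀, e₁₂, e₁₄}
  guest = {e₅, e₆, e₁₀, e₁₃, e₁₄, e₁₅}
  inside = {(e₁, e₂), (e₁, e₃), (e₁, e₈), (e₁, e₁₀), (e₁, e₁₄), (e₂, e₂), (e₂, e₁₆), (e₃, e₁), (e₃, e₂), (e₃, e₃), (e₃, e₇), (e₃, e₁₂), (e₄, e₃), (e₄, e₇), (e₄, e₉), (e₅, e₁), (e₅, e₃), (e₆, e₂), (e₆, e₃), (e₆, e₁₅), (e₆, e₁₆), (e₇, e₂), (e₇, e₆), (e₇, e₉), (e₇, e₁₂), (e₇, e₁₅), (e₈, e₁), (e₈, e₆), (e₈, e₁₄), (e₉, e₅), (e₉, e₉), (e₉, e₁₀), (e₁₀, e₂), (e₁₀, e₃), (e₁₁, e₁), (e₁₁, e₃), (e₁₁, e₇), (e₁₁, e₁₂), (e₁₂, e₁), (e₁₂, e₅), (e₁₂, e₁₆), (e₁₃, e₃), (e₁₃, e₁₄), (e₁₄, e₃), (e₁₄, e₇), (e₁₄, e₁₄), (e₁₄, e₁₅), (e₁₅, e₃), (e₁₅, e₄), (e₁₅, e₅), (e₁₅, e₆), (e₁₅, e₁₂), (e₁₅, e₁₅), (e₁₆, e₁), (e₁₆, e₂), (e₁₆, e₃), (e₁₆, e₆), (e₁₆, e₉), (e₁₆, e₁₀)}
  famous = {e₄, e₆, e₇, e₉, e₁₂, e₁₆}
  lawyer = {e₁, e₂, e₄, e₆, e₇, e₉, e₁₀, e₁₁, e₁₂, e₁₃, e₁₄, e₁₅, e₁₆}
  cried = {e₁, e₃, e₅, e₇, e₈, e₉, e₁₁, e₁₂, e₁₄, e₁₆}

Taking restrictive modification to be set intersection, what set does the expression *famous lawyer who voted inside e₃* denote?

∅

⟦who voted⟧ = ⟦voted⟧ = {e₃, e₉, e₁₀, e₁₂, e₁₄}
⟦inside e₃⟧ = {x : ⟨x, e₃⟩ ∈ ⟦inside⟧} = {e₁, e₃, e₄, e₅, e₆, e₁₀, e₁₁, e₁₃, e₁₄, e₁₅, e₁₆}
⟦lawyer⟧ = {e₁, e₂, e₄, e₆, e₇, e₉, e₁₀, e₁₁, e₁₂, e₁₃, e₁₄, e₁₅, e₁₆}
… ∩ ⟦who voted⟧ = {e₁, e₂, e₄, e₆, e₇, e₉, e₁₀, e₁₁, e₁₂, e₁₃, e₁₄, e₁₅, e₁₆} ∩ {e₃, e₉, e₁₀, e₁₂, e₁₄} = {e₉, e₁₀, e₁₂, e₁₄}
… ∩ ⟦inside e₃⟧ = {e₉, e₁₀, e₁₂, e₁₄} ∩ {e₁, e₃, e₄, e₅, e₆, e₁₀, e₁₁, e₁₃, e₁₄, e₁₅, e₁₆} = {e₁₀, e₁₄}
… ∩ ⟦famous⟧ = {e₁₀, e₁₄} ∩ {e₄, e₆, e₇, e₉, e₁₂, e₁₆} = ∅
So ⟦famous lawyer who voted inside e₃⟧ = ∅.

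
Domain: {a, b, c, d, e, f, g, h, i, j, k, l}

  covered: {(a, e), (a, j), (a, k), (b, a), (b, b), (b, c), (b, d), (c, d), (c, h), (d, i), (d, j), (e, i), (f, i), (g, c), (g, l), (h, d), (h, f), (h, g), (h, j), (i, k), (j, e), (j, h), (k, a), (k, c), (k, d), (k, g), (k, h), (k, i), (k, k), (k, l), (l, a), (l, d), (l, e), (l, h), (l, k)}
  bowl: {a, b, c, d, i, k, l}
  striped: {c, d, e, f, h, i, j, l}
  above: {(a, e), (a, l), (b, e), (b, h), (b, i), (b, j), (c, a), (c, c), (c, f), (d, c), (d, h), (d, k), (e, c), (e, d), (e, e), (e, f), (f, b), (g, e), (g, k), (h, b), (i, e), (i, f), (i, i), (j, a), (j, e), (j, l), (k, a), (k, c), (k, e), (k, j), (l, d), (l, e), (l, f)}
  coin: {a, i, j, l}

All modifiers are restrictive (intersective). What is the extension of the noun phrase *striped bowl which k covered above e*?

{i, l}

⟦which k covered⟧ = {x : ⟨k, x⟩ ∈ ⟦covered⟧} = {a, c, d, g, h, i, k, l}
⟦above e⟧ = {x : ⟨x, e⟩ ∈ ⟦above⟧} = {a, b, e, g, i, j, k, l}
⟦bowl⟧ = {a, b, c, d, i, k, l}
… ∩ ⟦which k covered⟧ = {a, b, c, d, i, k, l} ∩ {a, c, d, g, h, i, k, l} = {a, c, d, i, k, l}
… ∩ ⟦above e⟧ = {a, c, d, i, k, l} ∩ {a, b, e, g, i, j, k, l} = {a, i, k, l}
… ∩ ⟦striped⟧ = {a, i, k, l} ∩ {c, d, e, f, h, i, j, l} = {i, l}
So ⟦striped bowl which k covered above e⟧ = {i, l}.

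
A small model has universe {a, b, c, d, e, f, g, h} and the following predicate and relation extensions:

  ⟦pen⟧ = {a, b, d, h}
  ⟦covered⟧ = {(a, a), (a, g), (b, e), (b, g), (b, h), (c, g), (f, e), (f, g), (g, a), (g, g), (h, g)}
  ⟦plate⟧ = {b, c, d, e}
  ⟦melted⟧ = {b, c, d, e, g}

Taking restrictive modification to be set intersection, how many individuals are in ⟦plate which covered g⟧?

⟦which covered g⟧ = {x : ⟨x, g⟩ ∈ ⟦covered⟧} = {a, b, c, f, g, h}
⟦plate⟧ = {b, c, d, e}
… ∩ ⟦which covered g⟧ = {b, c, d, e} ∩ {a, b, c, f, g, h} = {b, c}
⟦plate which covered g⟧ = {b, c}, so the cardinality is 2.

2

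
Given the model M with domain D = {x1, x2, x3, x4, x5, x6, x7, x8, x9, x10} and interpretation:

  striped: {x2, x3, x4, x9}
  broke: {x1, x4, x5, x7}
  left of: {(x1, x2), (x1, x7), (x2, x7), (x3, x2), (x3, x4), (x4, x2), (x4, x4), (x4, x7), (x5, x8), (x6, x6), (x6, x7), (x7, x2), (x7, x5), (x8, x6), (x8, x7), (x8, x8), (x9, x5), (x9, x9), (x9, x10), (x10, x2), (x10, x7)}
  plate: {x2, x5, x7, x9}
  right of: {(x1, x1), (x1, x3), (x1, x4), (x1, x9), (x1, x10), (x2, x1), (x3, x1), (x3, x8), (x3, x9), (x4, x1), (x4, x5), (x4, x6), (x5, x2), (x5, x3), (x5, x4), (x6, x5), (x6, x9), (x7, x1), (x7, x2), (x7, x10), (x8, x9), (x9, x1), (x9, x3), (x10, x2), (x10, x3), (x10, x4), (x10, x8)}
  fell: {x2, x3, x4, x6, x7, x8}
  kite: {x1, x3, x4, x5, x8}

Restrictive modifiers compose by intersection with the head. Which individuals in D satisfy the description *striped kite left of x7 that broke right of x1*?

⟦left of x7⟧ = {x : ⟨x, x7⟩ ∈ ⟦left of⟧} = {x1, x2, x4, x6, x8, x10}
⟦that broke⟧ = ⟦broke⟧ = {x1, x4, x5, x7}
⟦right of x1⟧ = {x : ⟨x, x1⟩ ∈ ⟦right of⟧} = {x1, x2, x3, x4, x7, x9}
⟦kite⟧ = {x1, x3, x4, x5, x8}
… ∩ ⟦left of x7⟧ = {x1, x3, x4, x5, x8} ∩ {x1, x2, x4, x6, x8, x10} = {x1, x4, x8}
… ∩ ⟦that broke⟧ = {x1, x4, x8} ∩ {x1, x4, x5, x7} = {x1, x4}
… ∩ ⟦right of x1⟧ = {x1, x4} ∩ {x1, x2, x3, x4, x7, x9} = {x1, x4}
… ∩ ⟦striped⟧ = {x1, x4} ∩ {x2, x3, x4, x9} = {x4}
So ⟦striped kite left of x7 that broke right of x1⟧ = {x4}.

{x4}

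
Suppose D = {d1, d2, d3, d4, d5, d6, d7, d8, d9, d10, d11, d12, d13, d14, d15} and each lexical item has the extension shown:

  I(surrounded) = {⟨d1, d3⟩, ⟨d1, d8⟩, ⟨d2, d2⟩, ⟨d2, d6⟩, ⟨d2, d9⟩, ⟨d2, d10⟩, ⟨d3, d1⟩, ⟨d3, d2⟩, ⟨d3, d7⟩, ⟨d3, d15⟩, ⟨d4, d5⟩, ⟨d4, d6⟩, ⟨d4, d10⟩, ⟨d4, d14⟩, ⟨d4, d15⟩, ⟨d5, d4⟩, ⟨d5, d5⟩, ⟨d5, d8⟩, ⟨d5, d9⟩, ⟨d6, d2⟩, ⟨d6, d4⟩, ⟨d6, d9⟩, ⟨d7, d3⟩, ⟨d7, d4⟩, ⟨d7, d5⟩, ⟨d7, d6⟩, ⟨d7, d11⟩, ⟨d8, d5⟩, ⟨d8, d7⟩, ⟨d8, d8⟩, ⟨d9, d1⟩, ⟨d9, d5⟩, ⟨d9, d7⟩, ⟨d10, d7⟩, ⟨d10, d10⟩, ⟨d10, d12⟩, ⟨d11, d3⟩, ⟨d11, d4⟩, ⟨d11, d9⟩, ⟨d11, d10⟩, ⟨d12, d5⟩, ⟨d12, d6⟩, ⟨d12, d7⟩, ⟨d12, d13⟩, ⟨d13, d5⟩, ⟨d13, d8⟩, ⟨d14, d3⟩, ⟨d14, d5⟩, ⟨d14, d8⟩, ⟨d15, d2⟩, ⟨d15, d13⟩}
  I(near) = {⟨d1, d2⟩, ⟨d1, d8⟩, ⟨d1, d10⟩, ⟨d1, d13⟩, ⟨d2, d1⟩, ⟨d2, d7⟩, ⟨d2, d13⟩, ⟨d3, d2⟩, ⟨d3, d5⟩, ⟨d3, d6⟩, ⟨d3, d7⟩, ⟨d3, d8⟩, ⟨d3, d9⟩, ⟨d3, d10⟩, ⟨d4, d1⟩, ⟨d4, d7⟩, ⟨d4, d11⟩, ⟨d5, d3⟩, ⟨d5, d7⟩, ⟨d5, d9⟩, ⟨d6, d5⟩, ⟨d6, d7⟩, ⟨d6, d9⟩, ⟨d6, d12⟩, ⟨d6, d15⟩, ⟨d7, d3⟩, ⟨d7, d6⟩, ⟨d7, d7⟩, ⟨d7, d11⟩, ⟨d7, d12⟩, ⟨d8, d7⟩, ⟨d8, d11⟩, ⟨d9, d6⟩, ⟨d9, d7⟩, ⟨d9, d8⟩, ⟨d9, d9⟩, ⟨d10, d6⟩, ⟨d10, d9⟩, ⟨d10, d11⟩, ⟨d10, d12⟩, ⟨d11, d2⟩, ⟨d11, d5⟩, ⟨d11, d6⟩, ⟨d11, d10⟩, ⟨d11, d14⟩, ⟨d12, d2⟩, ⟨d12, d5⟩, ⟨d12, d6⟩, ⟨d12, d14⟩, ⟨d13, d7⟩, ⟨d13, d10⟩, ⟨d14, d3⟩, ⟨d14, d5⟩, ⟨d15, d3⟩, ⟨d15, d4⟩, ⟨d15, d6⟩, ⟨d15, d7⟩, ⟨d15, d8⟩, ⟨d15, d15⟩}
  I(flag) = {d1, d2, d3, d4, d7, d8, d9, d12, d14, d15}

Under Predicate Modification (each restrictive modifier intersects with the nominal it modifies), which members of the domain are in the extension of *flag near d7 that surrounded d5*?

{d4, d7, d8, d9}

⟦near d7⟧ = {x : ⟨x, d7⟩ ∈ ⟦near⟧} = {d2, d3, d4, d5, d6, d7, d8, d9, d13, d15}
⟦that surrounded d5⟧ = {x : ⟨x, d5⟩ ∈ ⟦surrounded⟧} = {d4, d5, d7, d8, d9, d12, d13, d14}
⟦flag⟧ = {d1, d2, d3, d4, d7, d8, d9, d12, d14, d15}
… ∩ ⟦near d7⟧ = {d1, d2, d3, d4, d7, d8, d9, d12, d14, d15} ∩ {d2, d3, d4, d5, d6, d7, d8, d9, d13, d15} = {d2, d3, d4, d7, d8, d9, d15}
… ∩ ⟦that surrounded d5⟧ = {d2, d3, d4, d7, d8, d9, d15} ∩ {d4, d5, d7, d8, d9, d12, d13, d14} = {d4, d7, d8, d9}
So ⟦flag near d7 that surrounded d5⟧ = {d4, d7, d8, d9}.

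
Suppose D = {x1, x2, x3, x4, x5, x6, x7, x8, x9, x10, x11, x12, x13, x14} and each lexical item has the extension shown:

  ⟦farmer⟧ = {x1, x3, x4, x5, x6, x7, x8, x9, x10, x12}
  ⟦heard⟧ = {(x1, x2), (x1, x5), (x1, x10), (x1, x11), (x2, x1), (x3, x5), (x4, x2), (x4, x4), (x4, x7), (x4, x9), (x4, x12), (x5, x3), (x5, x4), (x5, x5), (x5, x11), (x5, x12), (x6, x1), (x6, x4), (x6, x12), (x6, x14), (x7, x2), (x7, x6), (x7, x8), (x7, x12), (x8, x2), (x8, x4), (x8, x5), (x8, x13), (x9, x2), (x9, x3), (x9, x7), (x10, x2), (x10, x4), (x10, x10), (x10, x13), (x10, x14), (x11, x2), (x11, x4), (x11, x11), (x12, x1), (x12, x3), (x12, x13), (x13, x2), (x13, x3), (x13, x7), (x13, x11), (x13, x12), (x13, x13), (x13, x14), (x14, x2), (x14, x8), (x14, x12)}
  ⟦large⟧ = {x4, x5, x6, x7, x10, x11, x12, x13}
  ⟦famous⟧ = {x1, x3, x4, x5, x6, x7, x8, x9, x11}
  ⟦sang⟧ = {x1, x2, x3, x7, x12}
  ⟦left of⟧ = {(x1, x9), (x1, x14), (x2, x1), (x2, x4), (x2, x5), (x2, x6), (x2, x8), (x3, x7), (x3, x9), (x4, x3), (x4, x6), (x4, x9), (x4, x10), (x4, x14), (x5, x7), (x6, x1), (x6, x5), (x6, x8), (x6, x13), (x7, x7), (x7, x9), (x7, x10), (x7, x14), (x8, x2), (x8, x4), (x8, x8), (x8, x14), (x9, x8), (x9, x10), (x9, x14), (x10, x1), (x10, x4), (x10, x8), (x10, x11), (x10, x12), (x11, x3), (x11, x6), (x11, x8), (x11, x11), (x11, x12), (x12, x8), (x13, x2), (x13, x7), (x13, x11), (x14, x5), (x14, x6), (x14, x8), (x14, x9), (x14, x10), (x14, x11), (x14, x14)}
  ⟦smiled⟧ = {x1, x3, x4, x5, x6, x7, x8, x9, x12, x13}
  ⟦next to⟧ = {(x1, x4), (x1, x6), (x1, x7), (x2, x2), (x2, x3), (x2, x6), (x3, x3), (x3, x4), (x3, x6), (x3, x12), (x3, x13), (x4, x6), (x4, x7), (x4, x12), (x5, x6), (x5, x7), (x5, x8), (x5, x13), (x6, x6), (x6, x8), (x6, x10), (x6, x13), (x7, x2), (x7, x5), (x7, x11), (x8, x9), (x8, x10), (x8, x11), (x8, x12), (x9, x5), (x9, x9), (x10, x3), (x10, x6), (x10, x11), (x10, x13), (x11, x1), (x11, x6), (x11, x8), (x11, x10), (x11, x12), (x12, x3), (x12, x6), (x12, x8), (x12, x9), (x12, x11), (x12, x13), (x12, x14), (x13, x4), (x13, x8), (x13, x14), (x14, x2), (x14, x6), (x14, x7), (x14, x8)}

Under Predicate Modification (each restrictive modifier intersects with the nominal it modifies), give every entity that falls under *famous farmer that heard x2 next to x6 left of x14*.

{x1, x4}

⟦that heard x2⟧ = {x : ⟨x, x2⟩ ∈ ⟦heard⟧} = {x1, x4, x7, x8, x9, x10, x11, x13, x14}
⟦next to x6⟧ = {x : ⟨x, x6⟩ ∈ ⟦next to⟧} = {x1, x2, x3, x4, x5, x6, x10, x11, x12, x14}
⟦left of x14⟧ = {x : ⟨x, x14⟩ ∈ ⟦left of⟧} = {x1, x4, x7, x8, x9, x14}
⟦farmer⟧ = {x1, x3, x4, x5, x6, x7, x8, x9, x10, x12}
… ∩ ⟦that heard x2⟧ = {x1, x3, x4, x5, x6, x7, x8, x9, x10, x12} ∩ {x1, x4, x7, x8, x9, x10, x11, x13, x14} = {x1, x4, x7, x8, x9, x10}
… ∩ ⟦next to x6⟧ = {x1, x4, x7, x8, x9, x10} ∩ {x1, x2, x3, x4, x5, x6, x10, x11, x12, x14} = {x1, x4, x10}
… ∩ ⟦left of x14⟧ = {x1, x4, x10} ∩ {x1, x4, x7, x8, x9, x14} = {x1, x4}
… ∩ ⟦famous⟧ = {x1, x4} ∩ {x1, x3, x4, x5, x6, x7, x8, x9, x11} = {x1, x4}
So ⟦famous farmer that heard x2 next to x6 left of x14⟧ = {x1, x4}.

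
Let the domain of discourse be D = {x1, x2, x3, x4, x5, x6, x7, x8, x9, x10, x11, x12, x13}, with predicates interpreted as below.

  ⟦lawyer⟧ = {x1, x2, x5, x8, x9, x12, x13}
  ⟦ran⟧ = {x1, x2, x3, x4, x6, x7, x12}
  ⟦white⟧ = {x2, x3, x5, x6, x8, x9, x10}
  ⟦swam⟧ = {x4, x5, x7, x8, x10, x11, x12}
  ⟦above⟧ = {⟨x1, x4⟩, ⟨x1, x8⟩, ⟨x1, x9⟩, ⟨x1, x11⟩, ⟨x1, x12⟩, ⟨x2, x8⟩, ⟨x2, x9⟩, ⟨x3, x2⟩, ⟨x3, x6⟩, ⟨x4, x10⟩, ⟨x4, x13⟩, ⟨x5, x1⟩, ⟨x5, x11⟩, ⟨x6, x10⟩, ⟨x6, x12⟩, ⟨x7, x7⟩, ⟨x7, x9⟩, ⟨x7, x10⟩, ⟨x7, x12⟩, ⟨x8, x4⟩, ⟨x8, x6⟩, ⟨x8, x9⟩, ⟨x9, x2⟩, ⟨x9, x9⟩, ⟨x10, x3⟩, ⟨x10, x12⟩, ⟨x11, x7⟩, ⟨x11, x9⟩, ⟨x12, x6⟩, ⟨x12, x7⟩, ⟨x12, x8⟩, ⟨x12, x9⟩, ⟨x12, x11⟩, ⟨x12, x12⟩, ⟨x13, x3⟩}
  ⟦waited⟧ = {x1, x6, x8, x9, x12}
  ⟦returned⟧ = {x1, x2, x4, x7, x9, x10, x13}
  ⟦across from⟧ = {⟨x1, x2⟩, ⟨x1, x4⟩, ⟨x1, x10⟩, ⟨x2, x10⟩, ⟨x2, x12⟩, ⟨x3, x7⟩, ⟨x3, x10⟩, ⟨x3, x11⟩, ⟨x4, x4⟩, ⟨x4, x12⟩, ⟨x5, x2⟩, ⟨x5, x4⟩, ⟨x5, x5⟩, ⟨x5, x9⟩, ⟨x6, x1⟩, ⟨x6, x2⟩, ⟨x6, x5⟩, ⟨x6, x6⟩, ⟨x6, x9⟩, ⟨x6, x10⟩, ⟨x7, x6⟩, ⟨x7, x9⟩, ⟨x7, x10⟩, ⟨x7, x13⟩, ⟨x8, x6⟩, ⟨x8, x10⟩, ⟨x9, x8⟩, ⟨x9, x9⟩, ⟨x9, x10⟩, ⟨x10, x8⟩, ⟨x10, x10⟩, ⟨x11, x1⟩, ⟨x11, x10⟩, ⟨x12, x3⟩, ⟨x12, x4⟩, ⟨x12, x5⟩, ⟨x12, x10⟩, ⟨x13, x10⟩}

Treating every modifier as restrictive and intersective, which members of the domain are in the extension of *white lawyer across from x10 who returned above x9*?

⟦across from x10⟧ = {x : ⟨x, x10⟩ ∈ ⟦across from⟧} = {x1, x2, x3, x6, x7, x8, x9, x10, x11, x12, x13}
⟦who returned⟧ = ⟦returned⟧ = {x1, x2, x4, x7, x9, x10, x13}
⟦above x9⟧ = {x : ⟨x, x9⟩ ∈ ⟦above⟧} = {x1, x2, x7, x8, x9, x11, x12}
⟦lawyer⟧ = {x1, x2, x5, x8, x9, x12, x13}
… ∩ ⟦across from x10⟧ = {x1, x2, x5, x8, x9, x12, x13} ∩ {x1, x2, x3, x6, x7, x8, x9, x10, x11, x12, x13} = {x1, x2, x8, x9, x12, x13}
… ∩ ⟦who returned⟧ = {x1, x2, x8, x9, x12, x13} ∩ {x1, x2, x4, x7, x9, x10, x13} = {x1, x2, x9, x13}
… ∩ ⟦above x9⟧ = {x1, x2, x9, x13} ∩ {x1, x2, x7, x8, x9, x11, x12} = {x1, x2, x9}
… ∩ ⟦white⟧ = {x1, x2, x9} ∩ {x2, x3, x5, x6, x8, x9, x10} = {x2, x9}
So ⟦white lawyer across from x10 who returned above x9⟧ = {x2, x9}.

{x2, x9}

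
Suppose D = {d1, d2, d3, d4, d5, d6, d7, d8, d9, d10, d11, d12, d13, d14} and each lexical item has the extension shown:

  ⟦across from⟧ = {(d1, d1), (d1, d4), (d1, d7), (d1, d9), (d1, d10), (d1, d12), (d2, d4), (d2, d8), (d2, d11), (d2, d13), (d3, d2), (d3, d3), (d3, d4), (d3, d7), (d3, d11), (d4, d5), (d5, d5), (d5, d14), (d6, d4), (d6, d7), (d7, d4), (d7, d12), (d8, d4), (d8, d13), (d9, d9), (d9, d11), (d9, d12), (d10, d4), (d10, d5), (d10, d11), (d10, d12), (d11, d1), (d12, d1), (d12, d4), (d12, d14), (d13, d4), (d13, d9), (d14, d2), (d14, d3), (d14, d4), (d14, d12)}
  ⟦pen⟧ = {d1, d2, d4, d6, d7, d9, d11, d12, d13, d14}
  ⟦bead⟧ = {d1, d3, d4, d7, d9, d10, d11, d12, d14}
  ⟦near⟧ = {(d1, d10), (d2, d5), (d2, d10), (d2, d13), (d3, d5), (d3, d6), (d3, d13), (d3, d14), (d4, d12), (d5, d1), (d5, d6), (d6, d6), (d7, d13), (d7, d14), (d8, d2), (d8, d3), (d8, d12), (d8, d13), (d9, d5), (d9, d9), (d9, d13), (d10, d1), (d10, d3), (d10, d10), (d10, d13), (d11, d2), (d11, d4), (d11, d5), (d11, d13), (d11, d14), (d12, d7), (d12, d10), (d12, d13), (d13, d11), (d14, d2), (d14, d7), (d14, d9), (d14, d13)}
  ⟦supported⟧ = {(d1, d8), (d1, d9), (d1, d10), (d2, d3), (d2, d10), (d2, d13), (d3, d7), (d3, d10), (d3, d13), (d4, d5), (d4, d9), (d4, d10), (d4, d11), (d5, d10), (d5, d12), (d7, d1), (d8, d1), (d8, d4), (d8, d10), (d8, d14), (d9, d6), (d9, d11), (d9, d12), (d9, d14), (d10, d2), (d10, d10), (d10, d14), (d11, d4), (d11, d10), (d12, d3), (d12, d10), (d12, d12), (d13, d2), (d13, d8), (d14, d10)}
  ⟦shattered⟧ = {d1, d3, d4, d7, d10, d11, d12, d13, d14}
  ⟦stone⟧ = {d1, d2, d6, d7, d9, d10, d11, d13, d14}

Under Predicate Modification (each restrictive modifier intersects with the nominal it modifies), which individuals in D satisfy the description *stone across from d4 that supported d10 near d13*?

⟦across from d4⟧ = {x : ⟨x, d4⟩ ∈ ⟦across from⟧} = {d1, d2, d3, d6, d7, d8, d10, d12, d13, d14}
⟦that supported d10⟧ = {x : ⟨x, d10⟩ ∈ ⟦supported⟧} = {d1, d2, d3, d4, d5, d8, d10, d11, d12, d14}
⟦near d13⟧ = {x : ⟨x, d13⟩ ∈ ⟦near⟧} = {d2, d3, d7, d8, d9, d10, d11, d12, d14}
⟦stone⟧ = {d1, d2, d6, d7, d9, d10, d11, d13, d14}
… ∩ ⟦across from d4⟧ = {d1, d2, d6, d7, d9, d10, d11, d13, d14} ∩ {d1, d2, d3, d6, d7, d8, d10, d12, d13, d14} = {d1, d2, d6, d7, d10, d13, d14}
… ∩ ⟦that supported d10⟧ = {d1, d2, d6, d7, d10, d13, d14} ∩ {d1, d2, d3, d4, d5, d8, d10, d11, d12, d14} = {d1, d2, d10, d14}
… ∩ ⟦near d13⟧ = {d1, d2, d10, d14} ∩ {d2, d3, d7, d8, d9, d10, d11, d12, d14} = {d2, d10, d14}
So ⟦stone across from d4 that supported d10 near d13⟧ = {d2, d10, d14}.

{d2, d10, d14}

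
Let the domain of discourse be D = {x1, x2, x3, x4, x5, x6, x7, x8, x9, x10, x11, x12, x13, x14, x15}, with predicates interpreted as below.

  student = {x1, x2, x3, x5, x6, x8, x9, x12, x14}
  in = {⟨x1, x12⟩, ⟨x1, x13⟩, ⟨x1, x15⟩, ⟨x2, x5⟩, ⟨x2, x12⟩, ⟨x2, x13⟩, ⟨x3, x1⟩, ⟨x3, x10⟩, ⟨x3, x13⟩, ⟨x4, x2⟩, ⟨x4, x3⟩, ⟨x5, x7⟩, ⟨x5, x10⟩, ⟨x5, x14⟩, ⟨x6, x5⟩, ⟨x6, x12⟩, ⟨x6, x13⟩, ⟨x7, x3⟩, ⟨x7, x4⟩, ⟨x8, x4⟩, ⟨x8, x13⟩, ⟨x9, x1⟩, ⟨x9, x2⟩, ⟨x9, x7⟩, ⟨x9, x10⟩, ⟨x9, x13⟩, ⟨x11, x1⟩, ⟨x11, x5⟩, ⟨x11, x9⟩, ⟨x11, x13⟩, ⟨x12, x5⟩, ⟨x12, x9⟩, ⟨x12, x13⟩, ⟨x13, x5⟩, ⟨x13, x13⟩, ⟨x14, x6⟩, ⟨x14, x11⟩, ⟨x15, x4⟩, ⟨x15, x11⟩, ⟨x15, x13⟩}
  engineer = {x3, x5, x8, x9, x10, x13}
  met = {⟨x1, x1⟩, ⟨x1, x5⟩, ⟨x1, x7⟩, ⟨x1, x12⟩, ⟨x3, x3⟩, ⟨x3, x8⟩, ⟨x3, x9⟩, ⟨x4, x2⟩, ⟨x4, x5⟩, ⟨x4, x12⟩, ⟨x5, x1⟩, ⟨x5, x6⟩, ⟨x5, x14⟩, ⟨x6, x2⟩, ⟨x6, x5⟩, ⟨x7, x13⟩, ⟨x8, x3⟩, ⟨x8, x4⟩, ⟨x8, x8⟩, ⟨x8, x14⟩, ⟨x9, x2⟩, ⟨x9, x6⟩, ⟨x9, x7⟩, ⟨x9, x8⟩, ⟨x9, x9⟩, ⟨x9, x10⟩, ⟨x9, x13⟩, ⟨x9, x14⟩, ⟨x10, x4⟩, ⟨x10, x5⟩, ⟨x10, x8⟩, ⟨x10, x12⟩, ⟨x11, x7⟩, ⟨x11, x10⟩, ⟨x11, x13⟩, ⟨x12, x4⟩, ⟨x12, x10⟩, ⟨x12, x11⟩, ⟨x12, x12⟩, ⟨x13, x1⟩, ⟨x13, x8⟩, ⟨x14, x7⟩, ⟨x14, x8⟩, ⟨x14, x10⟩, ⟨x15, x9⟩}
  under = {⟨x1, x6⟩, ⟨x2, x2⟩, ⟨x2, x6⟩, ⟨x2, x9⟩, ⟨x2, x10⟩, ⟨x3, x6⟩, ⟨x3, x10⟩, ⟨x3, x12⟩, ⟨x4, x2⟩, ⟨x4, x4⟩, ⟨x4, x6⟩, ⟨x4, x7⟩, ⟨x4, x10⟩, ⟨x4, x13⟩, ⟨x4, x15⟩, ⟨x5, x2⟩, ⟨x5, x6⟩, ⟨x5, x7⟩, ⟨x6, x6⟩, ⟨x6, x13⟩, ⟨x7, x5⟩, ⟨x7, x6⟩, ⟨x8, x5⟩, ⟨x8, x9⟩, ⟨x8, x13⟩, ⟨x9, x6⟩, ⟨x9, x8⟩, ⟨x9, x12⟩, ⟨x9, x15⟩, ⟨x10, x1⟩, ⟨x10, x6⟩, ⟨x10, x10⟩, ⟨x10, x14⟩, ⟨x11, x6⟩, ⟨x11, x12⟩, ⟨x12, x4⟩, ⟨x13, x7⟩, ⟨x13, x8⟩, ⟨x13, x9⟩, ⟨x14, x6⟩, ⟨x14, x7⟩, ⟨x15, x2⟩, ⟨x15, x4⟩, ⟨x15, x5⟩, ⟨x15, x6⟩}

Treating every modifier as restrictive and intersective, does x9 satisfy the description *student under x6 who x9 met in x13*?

⟦under x6⟧ = {x : ⟨x, x6⟩ ∈ ⟦under⟧} = {x1, x2, x3, x4, x5, x6, x7, x9, x10, x11, x14, x15}
⟦who x9 met⟧ = {x : ⟨x9, x⟩ ∈ ⟦met⟧} = {x2, x6, x7, x8, x9, x10, x13, x14}
⟦in x13⟧ = {x : ⟨x, x13⟩ ∈ ⟦in⟧} = {x1, x2, x3, x6, x8, x9, x11, x12, x13, x15}
⟦student⟧ = {x1, x2, x3, x5, x6, x8, x9, x12, x14}
… ∩ ⟦under x6⟧ = {x1, x2, x3, x5, x6, x8, x9, x12, x14} ∩ {x1, x2, x3, x4, x5, x6, x7, x9, x10, x11, x14, x15} = {x1, x2, x3, x5, x6, x9, x14}
… ∩ ⟦who x9 met⟧ = {x1, x2, x3, x5, x6, x9, x14} ∩ {x2, x6, x7, x8, x9, x10, x13, x14} = {x2, x6, x9, x14}
… ∩ ⟦in x13⟧ = {x2, x6, x9, x14} ∩ {x1, x2, x3, x6, x8, x9, x11, x12, x13, x15} = {x2, x6, x9}
⟦student under x6 who x9 met in x13⟧ = {x2, x6, x9}; x9 ∈ this set.

yes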